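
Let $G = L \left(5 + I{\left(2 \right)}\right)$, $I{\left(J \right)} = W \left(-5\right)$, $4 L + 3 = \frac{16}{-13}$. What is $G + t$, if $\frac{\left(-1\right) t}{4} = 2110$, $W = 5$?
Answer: $- \frac{109445}{13} \approx -8418.8$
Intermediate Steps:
$L = - \frac{55}{52}$ ($L = - \frac{3}{4} + \frac{16 \frac{1}{-13}}{4} = - \frac{3}{4} + \frac{16 \left(- \frac{1}{13}\right)}{4} = - \frac{3}{4} + \frac{1}{4} \left(- \frac{16}{13}\right) = - \frac{3}{4} - \frac{4}{13} = - \frac{55}{52} \approx -1.0577$)
$I{\left(J \right)} = -25$ ($I{\left(J \right)} = 5 \left(-5\right) = -25$)
$t = -8440$ ($t = \left(-4\right) 2110 = -8440$)
$G = \frac{275}{13}$ ($G = - \frac{55 \left(5 - 25\right)}{52} = \left(- \frac{55}{52}\right) \left(-20\right) = \frac{275}{13} \approx 21.154$)
$G + t = \frac{275}{13} - 8440 = - \frac{109445}{13}$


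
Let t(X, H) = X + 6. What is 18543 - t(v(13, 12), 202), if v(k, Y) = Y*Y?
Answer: 18393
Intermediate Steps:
v(k, Y) = Y²
t(X, H) = 6 + X
18543 - t(v(13, 12), 202) = 18543 - (6 + 12²) = 18543 - (6 + 144) = 18543 - 1*150 = 18543 - 150 = 18393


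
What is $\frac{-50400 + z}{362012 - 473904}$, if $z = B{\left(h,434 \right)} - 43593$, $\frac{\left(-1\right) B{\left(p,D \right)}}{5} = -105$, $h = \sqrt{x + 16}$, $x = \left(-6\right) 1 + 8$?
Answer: $\frac{23367}{27973} \approx 0.83534$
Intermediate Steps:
$x = 2$ ($x = -6 + 8 = 2$)
$h = 3 \sqrt{2}$ ($h = \sqrt{2 + 16} = \sqrt{18} = 3 \sqrt{2} \approx 4.2426$)
$B{\left(p,D \right)} = 525$ ($B{\left(p,D \right)} = \left(-5\right) \left(-105\right) = 525$)
$z = -43068$ ($z = 525 - 43593 = -43068$)
$\frac{-50400 + z}{362012 - 473904} = \frac{-50400 - 43068}{362012 - 473904} = - \frac{93468}{-111892} = \left(-93468\right) \left(- \frac{1}{111892}\right) = \frac{23367}{27973}$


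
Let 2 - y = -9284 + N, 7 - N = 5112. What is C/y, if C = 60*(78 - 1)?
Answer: 1540/4797 ≈ 0.32103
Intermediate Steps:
N = -5105 (N = 7 - 1*5112 = 7 - 5112 = -5105)
C = 4620 (C = 60*77 = 4620)
y = 14391 (y = 2 - (-9284 - 5105) = 2 - 1*(-14389) = 2 + 14389 = 14391)
C/y = 4620/14391 = 4620*(1/14391) = 1540/4797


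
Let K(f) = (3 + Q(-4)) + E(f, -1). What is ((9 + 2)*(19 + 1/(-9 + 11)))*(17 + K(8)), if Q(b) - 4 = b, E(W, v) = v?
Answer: 8151/2 ≈ 4075.5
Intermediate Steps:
Q(b) = 4 + b
K(f) = 2 (K(f) = (3 + (4 - 4)) - 1 = (3 + 0) - 1 = 3 - 1 = 2)
((9 + 2)*(19 + 1/(-9 + 11)))*(17 + K(8)) = ((9 + 2)*(19 + 1/(-9 + 11)))*(17 + 2) = (11*(19 + 1/2))*19 = (11*(19 + ½))*19 = (11*(39/2))*19 = (429/2)*19 = 8151/2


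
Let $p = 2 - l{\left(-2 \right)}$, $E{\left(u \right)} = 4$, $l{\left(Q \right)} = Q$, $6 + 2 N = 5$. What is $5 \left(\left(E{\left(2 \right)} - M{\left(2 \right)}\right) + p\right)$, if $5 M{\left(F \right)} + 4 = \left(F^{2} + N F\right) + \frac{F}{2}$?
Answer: $40$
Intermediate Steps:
$N = - \frac{1}{2}$ ($N = -3 + \frac{1}{2} \cdot 5 = -3 + \frac{5}{2} = - \frac{1}{2} \approx -0.5$)
$M{\left(F \right)} = - \frac{4}{5} + \frac{F^{2}}{5}$ ($M{\left(F \right)} = - \frac{4}{5} + \frac{\left(F^{2} - \frac{F}{2}\right) + \frac{F}{2}}{5} = - \frac{4}{5} + \frac{F^{2}}{5}$)
$p = 4$ ($p = 2 - -2 = 2 + 2 = 4$)
$5 \left(\left(E{\left(2 \right)} - M{\left(2 \right)}\right) + p\right) = 5 \left(\left(4 - \left(- \frac{4}{5} + \frac{2^{2}}{5}\right)\right) + 4\right) = 5 \left(\left(4 - \left(- \frac{4}{5} + \frac{1}{5} \cdot 4\right)\right) + 4\right) = 5 \left(\left(4 - \left(- \frac{4}{5} + \frac{4}{5}\right)\right) + 4\right) = 5 \left(\left(4 - 0\right) + 4\right) = 5 \left(\left(4 + 0\right) + 4\right) = 5 \left(4 + 4\right) = 5 \cdot 8 = 40$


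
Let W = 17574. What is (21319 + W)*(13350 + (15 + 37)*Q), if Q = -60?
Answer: 397875390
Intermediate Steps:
(21319 + W)*(13350 + (15 + 37)*Q) = (21319 + 17574)*(13350 + (15 + 37)*(-60)) = 38893*(13350 + 52*(-60)) = 38893*(13350 - 3120) = 38893*10230 = 397875390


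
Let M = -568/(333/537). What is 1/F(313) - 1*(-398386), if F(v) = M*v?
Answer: 12677971535585/31823336 ≈ 3.9839e+5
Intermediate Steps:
M = -101672/111 (M = -568/(333*(1/537)) = -568/111/179 = -568*179/111 = -101672/111 ≈ -915.96)
F(v) = -101672*v/111
1/F(313) - 1*(-398386) = 1/(-101672/111*313) - 1*(-398386) = 1/(-31823336/111) + 398386 = -111/31823336 + 398386 = 12677971535585/31823336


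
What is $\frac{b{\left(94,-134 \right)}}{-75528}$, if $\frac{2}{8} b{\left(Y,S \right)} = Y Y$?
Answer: $- \frac{4418}{9441} \approx -0.46796$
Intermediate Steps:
$b{\left(Y,S \right)} = 4 Y^{2}$ ($b{\left(Y,S \right)} = 4 Y Y = 4 Y^{2}$)
$\frac{b{\left(94,-134 \right)}}{-75528} = \frac{4 \cdot 94^{2}}{-75528} = 4 \cdot 8836 \left(- \frac{1}{75528}\right) = 35344 \left(- \frac{1}{75528}\right) = - \frac{4418}{9441}$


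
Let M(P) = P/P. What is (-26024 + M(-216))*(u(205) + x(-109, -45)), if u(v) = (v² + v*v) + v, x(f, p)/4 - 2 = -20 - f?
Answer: -2202040237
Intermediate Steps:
M(P) = 1
x(f, p) = -72 - 4*f (x(f, p) = 8 + 4*(-20 - f) = 8 + (-80 - 4*f) = -72 - 4*f)
u(v) = v + 2*v² (u(v) = (v² + v²) + v = 2*v² + v = v + 2*v²)
(-26024 + M(-216))*(u(205) + x(-109, -45)) = (-26024 + 1)*(205*(1 + 2*205) + (-72 - 4*(-109))) = -26023*(205*(1 + 410) + (-72 + 436)) = -26023*(205*411 + 364) = -26023*(84255 + 364) = -26023*84619 = -2202040237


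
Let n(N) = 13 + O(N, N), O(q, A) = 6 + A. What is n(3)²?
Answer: 484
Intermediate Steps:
n(N) = 19 + N (n(N) = 13 + (6 + N) = 19 + N)
n(3)² = (19 + 3)² = 22² = 484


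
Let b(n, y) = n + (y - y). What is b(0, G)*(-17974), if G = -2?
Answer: 0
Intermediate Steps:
b(n, y) = n (b(n, y) = n + 0 = n)
b(0, G)*(-17974) = 0*(-17974) = 0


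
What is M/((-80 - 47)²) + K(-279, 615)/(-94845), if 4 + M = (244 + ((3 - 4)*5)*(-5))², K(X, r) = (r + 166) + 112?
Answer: 6848296468/1529755005 ≈ 4.4767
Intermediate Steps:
K(X, r) = 278 + r (K(X, r) = (166 + r) + 112 = 278 + r)
M = 72357 (M = -4 + (244 + ((3 - 4)*5)*(-5))² = -4 + (244 - 1*5*(-5))² = -4 + (244 - 5*(-5))² = -4 + (244 + 25)² = -4 + 269² = -4 + 72361 = 72357)
M/((-80 - 47)²) + K(-279, 615)/(-94845) = 72357/((-80 - 47)²) + (278 + 615)/(-94845) = 72357/((-127)²) + 893*(-1/94845) = 72357/16129 - 893/94845 = 6848296468/1529755005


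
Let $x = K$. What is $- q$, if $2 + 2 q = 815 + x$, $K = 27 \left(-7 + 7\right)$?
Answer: $- \frac{813}{2} \approx -406.5$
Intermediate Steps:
$K = 0$ ($K = 27 \cdot 0 = 0$)
$x = 0$
$q = \frac{813}{2}$ ($q = -1 + \frac{815 + 0}{2} = -1 + \frac{1}{2} \cdot 815 = -1 + \frac{815}{2} = \frac{813}{2} \approx 406.5$)
$- q = \left(-1\right) \frac{813}{2} = - \frac{813}{2}$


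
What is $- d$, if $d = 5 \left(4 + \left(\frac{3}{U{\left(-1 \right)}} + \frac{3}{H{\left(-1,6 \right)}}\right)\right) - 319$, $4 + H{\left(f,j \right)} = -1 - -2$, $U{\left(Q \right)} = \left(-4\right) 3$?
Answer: $\frac{1221}{4} \approx 305.25$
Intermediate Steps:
$U{\left(Q \right)} = -12$
$H{\left(f,j \right)} = -3$ ($H{\left(f,j \right)} = -4 - -1 = -4 + \left(-1 + 2\right) = -4 + 1 = -3$)
$d = - \frac{1221}{4}$ ($d = 5 \left(4 + \left(\frac{3}{-12} + \frac{3}{-3}\right)\right) - 319 = 5 \left(4 + \left(3 \left(- \frac{1}{12}\right) + 3 \left(- \frac{1}{3}\right)\right)\right) - 319 = 5 \left(4 - \frac{5}{4}\right) - 319 = 5 \cdot \frac{11}{4} - 319 = \frac{55}{4} - 319 = - \frac{1221}{4} \approx -305.25$)
$- d = \left(-1\right) \left(- \frac{1221}{4}\right) = \frac{1221}{4}$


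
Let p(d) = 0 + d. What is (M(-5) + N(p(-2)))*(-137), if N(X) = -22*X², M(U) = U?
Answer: 12741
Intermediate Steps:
p(d) = d
(M(-5) + N(p(-2)))*(-137) = (-5 - 22*(-2)²)*(-137) = (-5 - 22*4)*(-137) = (-5 - 88)*(-137) = -93*(-137) = 12741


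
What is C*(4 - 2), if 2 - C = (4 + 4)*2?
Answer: -28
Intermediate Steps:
C = -14 (C = 2 - (4 + 4)*2 = 2 - 8*2 = 2 - 1*16 = 2 - 16 = -14)
C*(4 - 2) = -14*(4 - 2) = -14*2 = -28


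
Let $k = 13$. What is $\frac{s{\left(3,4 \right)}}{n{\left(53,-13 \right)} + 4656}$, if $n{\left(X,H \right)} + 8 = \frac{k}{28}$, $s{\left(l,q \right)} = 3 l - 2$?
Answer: $\frac{196}{130157} \approx 0.0015059$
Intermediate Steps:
$s{\left(l,q \right)} = -2 + 3 l$
$n{\left(X,H \right)} = - \frac{211}{28}$ ($n{\left(X,H \right)} = -8 + \frac{13}{28} = - \frac{211}{28}$)
$\frac{s{\left(3,4 \right)}}{n{\left(53,-13 \right)} + 4656} = \frac{-2 + 3 \cdot 3}{- \frac{211}{28} + 4656} = \frac{-2 + 9}{\frac{130157}{28}} = \frac{28}{130157} \cdot 7 = \frac{196}{130157}$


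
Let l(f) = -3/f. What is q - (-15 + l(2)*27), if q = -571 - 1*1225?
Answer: -3481/2 ≈ -1740.5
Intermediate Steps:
q = -1796 (q = -571 - 1225 = -1796)
q - (-15 + l(2)*27) = -1796 - (-15 - 3/2*27) = -1796 - (-15 - 81/2) = -1796 - 1*(-111/2) = -1796 + 111/2 = -3481/2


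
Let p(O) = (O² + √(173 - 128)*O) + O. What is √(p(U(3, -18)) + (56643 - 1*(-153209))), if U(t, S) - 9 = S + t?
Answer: √(209882 - 18*√5) ≈ 458.08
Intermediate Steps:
U(t, S) = 9 + S + t (U(t, S) = 9 + (S + t) = 9 + S + t)
p(O) = O + O² + 3*O*√5 (p(O) = (O² + √45*O) + O = (O² + (3*√5)*O) + O = (O² + 3*O*√5) + O = O + O² + 3*O*√5)
√(p(U(3, -18)) + (56643 - 1*(-153209))) = √((9 - 18 + 3)*(1 + (9 - 18 + 3) + 3*√5) + (56643 - 1*(-153209))) = √(-6*(1 - 6 + 3*√5) + (56643 + 153209)) = √(-6*(-5 + 3*√5) + 209852) = √((30 - 18*√5) + 209852) = √(209882 - 18*√5)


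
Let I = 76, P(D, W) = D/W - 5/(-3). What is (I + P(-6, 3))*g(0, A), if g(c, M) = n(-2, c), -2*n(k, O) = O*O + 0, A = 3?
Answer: 0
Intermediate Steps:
P(D, W) = 5/3 + D/W (P(D, W) = D/W - 5*(-⅓) = D/W + 5/3 = 5/3 + D/W)
n(k, O) = -O²/2 (n(k, O) = -(O*O + 0)/2 = -(O² + 0)/2 = -O²/2)
g(c, M) = -c²/2
(I + P(-6, 3))*g(0, A) = (76 + (5/3 - 6/3))*(-½*0²) = (76 + (5/3 - 6*⅓))*(-½*0) = (76 + (5/3 - 2))*0 = (76 - ⅓)*0 = (227/3)*0 = 0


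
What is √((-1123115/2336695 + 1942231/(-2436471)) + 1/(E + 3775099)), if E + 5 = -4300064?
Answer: I*√79069447986108840952976784930/248756241620310 ≈ 1.1304*I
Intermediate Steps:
E = -4300069 (E = -5 - 4300064 = -4300069)
√((-1123115/2336695 + 1942231/(-2436471)) + 1/(E + 3775099)) = √((-1123115/2336695 + 1942231/(-2436471)) + 1/(-4300069 + 3775099)) = √((-1123115*1/2336695 + 1942231*(-1/2436471)) + 1/(-524970)) = √((-224623/467339 - 1942231/2436471) - 1/524970) = √(-1454967718742/1138657920669 - 1/524970) = √(-28289464517255867/22139305504207590) = I*√79069447986108840952976784930/248756241620310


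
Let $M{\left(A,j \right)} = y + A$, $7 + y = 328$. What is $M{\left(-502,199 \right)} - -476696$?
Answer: $476515$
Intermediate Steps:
$y = 321$ ($y = -7 + 328 = 321$)
$M{\left(A,j \right)} = 321 + A$
$M{\left(-502,199 \right)} - -476696 = \left(321 - 502\right) - -476696 = -181 + 476696 = 476515$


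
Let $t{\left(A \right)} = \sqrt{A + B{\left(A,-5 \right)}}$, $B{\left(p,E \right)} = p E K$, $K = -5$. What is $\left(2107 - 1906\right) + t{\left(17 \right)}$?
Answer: $201 + \sqrt{442} \approx 222.02$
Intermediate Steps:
$B{\left(p,E \right)} = - 5 E p$ ($B{\left(p,E \right)} = p E \left(-5\right) = E p \left(-5\right) = - 5 E p$)
$t{\left(A \right)} = \sqrt{26} \sqrt{A}$ ($t{\left(A \right)} = \sqrt{A - - 25 A} = \sqrt{A + 25 A} = \sqrt{26 A} = \sqrt{26} \sqrt{A}$)
$\left(2107 - 1906\right) + t{\left(17 \right)} = \left(2107 - 1906\right) + \sqrt{26} \sqrt{17} = 201 + \sqrt{442}$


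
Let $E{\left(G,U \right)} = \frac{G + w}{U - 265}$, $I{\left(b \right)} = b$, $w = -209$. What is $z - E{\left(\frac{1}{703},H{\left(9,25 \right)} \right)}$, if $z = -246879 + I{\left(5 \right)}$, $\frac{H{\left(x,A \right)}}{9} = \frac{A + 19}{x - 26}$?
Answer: $- \frac{65429455228}{265031} \approx -2.4687 \cdot 10^{5}$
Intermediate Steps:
$H{\left(x,A \right)} = \frac{9 \left(19 + A\right)}{-26 + x}$ ($H{\left(x,A \right)} = 9 \frac{A + 19}{x - 26} = 9 \frac{19 + A}{-26 + x} = \frac{9 \left(19 + A\right)}{-26 + x}$)
$E{\left(G,U \right)} = \frac{-209 + G}{-265 + U}$ ($E{\left(G,U \right)} = \frac{G - 209}{U - 265} = \frac{-209 + G}{-265 + U}$)
$z = -246874$ ($z = -246879 + 5 = -246874$)
$z - E{\left(\frac{1}{703},H{\left(9,25 \right)} \right)} = -246874 - \frac{-209 + \frac{1}{703}}{-265 + \frac{9 \left(19 + 25\right)}{-26 + 9}} = -246874 - \frac{-209 + \frac{1}{703}}{-265 + 9 \frac{1}{-17} \cdot 44} = -246874 - \frac{1}{-265 + 9 \left(- \frac{1}{17}\right) 44} \left(- \frac{146926}{703}\right) = -246874 - \frac{1}{-265 - \frac{396}{17}} \left(- \frac{146926}{703}\right) = -246874 - \frac{1}{- \frac{4901}{17}} \left(- \frac{146926}{703}\right) = -246874 - \left(- \frac{17}{4901}\right) \left(- \frac{146926}{703}\right) = -246874 - \frac{192134}{265031} = - \frac{65429455228}{265031}$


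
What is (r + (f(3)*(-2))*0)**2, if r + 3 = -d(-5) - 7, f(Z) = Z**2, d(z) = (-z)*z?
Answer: 225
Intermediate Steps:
d(z) = -z**2
r = 15 (r = -3 + (-(-1)*(-5)**2 - 7) = -3 + (-(-1)*25 - 7) = -3 + (-1*(-25) - 7) = -3 + (25 - 7) = -3 + 18 = 15)
(r + (f(3)*(-2))*0)**2 = (15 + (3**2*(-2))*0)**2 = (15 + (9*(-2))*0)**2 = (15 - 18*0)**2 = (15 + 0)**2 = 15**2 = 225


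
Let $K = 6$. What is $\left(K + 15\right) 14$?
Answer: $294$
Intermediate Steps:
$\left(K + 15\right) 14 = \left(6 + 15\right) 14 = 21 \cdot 14 = 294$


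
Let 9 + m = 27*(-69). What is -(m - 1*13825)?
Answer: 15697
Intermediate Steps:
m = -1872 (m = -9 + 27*(-69) = -9 - 1863 = -1872)
-(m - 1*13825) = -(-1872 - 1*13825) = -(-1872 - 13825) = -1*(-15697) = 15697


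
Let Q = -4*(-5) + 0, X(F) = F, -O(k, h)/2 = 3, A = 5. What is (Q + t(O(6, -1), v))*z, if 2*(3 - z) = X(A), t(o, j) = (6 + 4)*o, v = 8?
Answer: -20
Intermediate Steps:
O(k, h) = -6 (O(k, h) = -2*3 = -6)
t(o, j) = 10*o
z = ½ (z = 3 - ½*5 = 3 - 5/2 = ½ ≈ 0.50000)
Q = 20 (Q = 20 + 0 = 20)
(Q + t(O(6, -1), v))*z = (20 + 10*(-6))*(½) = (20 - 60)*(½) = -40*½ = -20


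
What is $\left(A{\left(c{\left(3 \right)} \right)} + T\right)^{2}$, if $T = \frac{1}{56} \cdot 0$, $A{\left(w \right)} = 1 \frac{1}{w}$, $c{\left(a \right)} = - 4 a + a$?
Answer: $\frac{1}{81} \approx 0.012346$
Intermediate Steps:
$c{\left(a \right)} = - 3 a$
$A{\left(w \right)} = \frac{1}{w}$
$T = 0$ ($T = \frac{1}{56} \cdot 0 = 0$)
$\left(A{\left(c{\left(3 \right)} \right)} + T\right)^{2} = \left(\frac{1}{\left(-3\right) 3} + 0\right)^{2} = \left(\frac{1}{-9} + 0\right)^{2} = \left(- \frac{1}{9} + 0\right)^{2} = \left(- \frac{1}{9}\right)^{2} = \frac{1}{81}$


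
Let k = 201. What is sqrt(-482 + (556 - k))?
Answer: I*sqrt(127) ≈ 11.269*I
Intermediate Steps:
sqrt(-482 + (556 - k)) = sqrt(-482 + (556 - 1*201)) = sqrt(-482 + (556 - 201)) = sqrt(-482 + 355) = sqrt(-127) = I*sqrt(127)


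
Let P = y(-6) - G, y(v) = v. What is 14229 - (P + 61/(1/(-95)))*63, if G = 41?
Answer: 382275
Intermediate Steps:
P = -47 (P = -6 - 1*41 = -6 - 41 = -47)
14229 - (P + 61/(1/(-95)))*63 = 14229 - (-47 + 61/(1/(-95)))*63 = 14229 - (-47 + 61/(-1/95))*63 = 14229 - (-47 + 61*(-95))*63 = 14229 - (-47 - 5795)*63 = 14229 - (-5842)*63 = 14229 - 1*(-368046) = 14229 + 368046 = 382275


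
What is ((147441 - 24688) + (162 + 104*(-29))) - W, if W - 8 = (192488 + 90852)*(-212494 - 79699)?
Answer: 82790084511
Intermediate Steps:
W = -82789964612 (W = 8 + (192488 + 90852)*(-212494 - 79699) = 8 + 283340*(-292193) = 8 - 82789964620 = -82789964612)
((147441 - 24688) + (162 + 104*(-29))) - W = ((147441 - 24688) + (162 + 104*(-29))) - 1*(-82789964612) = (122753 + (162 - 3016)) + 82789964612 = (122753 - 2854) + 82789964612 = 119899 + 82789964612 = 82790084511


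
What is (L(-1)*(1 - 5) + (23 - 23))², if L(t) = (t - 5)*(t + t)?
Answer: 2304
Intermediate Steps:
L(t) = 2*t*(-5 + t) (L(t) = (-5 + t)*(2*t) = 2*t*(-5 + t))
(L(-1)*(1 - 5) + (23 - 23))² = ((2*(-1)*(-5 - 1))*(1 - 5) + (23 - 23))² = ((2*(-1)*(-6))*(-4) + 0)² = (12*(-4) + 0)² = (-48 + 0)² = (-48)² = 2304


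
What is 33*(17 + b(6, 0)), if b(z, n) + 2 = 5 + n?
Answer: 660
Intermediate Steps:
b(z, n) = 3 + n (b(z, n) = -2 + (5 + n) = 3 + n)
33*(17 + b(6, 0)) = 33*(17 + (3 + 0)) = 33*(17 + 3) = 33*20 = 660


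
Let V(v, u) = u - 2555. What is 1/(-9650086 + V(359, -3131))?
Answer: -1/9655772 ≈ -1.0356e-7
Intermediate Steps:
V(v, u) = -2555 + u
1/(-9650086 + V(359, -3131)) = 1/(-9650086 + (-2555 - 3131)) = 1/(-9650086 - 5686) = 1/(-9655772) = -1/9655772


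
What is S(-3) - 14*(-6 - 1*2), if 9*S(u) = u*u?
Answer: 113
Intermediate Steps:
S(u) = u²/9 (S(u) = (u*u)/9 = u²/9)
S(-3) - 14*(-6 - 1*2) = (⅑)*(-3)² - 14*(-6 - 1*2) = (⅑)*9 - 14*(-6 - 2) = 1 - 14*(-8) = 1 + 112 = 113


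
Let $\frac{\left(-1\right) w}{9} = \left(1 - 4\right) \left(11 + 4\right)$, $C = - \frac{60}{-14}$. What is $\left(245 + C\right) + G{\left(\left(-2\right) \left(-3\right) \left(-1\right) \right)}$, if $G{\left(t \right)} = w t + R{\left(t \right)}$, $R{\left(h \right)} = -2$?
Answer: $- \frac{15279}{7} \approx -2182.7$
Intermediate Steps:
$C = \frac{30}{7}$ ($C = \left(-60\right) \left(- \frac{1}{14}\right) = \frac{30}{7} \approx 4.2857$)
$w = 405$ ($w = - 9 \left(1 - 4\right) \left(11 + 4\right) = - 9 \left(\left(-3\right) 15\right) = \left(-9\right) \left(-45\right) = 405$)
$G{\left(t \right)} = -2 + 405 t$ ($G{\left(t \right)} = 405 t - 2 = -2 + 405 t$)
$\left(245 + C\right) + G{\left(\left(-2\right) \left(-3\right) \left(-1\right) \right)} = \left(245 + \frac{30}{7}\right) + \left(-2 + 405 \left(-2\right) \left(-3\right) \left(-1\right)\right) = \frac{1745}{7} + \left(-2 + 405 \cdot 6 \left(-1\right)\right) = \frac{1745}{7} + \left(-2 + 405 \left(-6\right)\right) = \frac{1745}{7} - 2432 = - \frac{15279}{7}$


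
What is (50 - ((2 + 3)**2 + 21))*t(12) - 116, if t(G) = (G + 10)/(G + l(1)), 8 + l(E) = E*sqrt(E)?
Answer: -492/5 ≈ -98.400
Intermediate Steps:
l(E) = -8 + E**(3/2) (l(E) = -8 + E*sqrt(E) = -8 + E**(3/2))
t(G) = (10 + G)/(-7 + G) (t(G) = (G + 10)/(G + (-8 + 1**(3/2))) = (10 + G)/(G + (-8 + 1)) = (10 + G)/(G - 7) = (10 + G)/(-7 + G))
(50 - ((2 + 3)**2 + 21))*t(12) - 116 = (50 - ((2 + 3)**2 + 21))*((10 + 12)/(-7 + 12)) - 116 = (50 - (5**2 + 21))*(22/5) - 116 = (50 - (25 + 21))*((1/5)*22) - 116 = (50 - 1*46)*(22/5) - 116 = (50 - 46)*(22/5) - 116 = 4*(22/5) - 116 = 88/5 - 116 = -492/5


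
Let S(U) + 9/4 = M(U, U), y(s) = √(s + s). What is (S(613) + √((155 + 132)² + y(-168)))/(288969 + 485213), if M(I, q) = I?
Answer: 2443/3096728 + √(82369 + 4*I*√21)/774182 ≈ 0.0011596 + 4.1249e-8*I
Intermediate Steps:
y(s) = √2*√s (y(s) = √(2*s) = √2*√s)
S(U) = -9/4 + U
(S(613) + √((155 + 132)² + y(-168)))/(288969 + 485213) = ((-9/4 + 613) + √((155 + 132)² + √2*√(-168)))/(288969 + 485213) = (2443/4 + √(287² + √2*(2*I*√42)))/774182 = (2443/4 + √(82369 + 4*I*√21))*(1/774182) = 2443/3096728 + √(82369 + 4*I*√21)/774182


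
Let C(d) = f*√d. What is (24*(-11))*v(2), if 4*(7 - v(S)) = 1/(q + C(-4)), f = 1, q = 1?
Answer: -9174/5 - 132*I/5 ≈ -1834.8 - 26.4*I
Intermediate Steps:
C(d) = √d (C(d) = 1*√d = √d)
v(S) = 7 - (1 - 2*I)/20 (v(S) = 7 - 1/(4*(1 + √(-4))) = 7 - (1 - 2*I)/5/4 = 7 - (1 - 2*I)/20)
(24*(-11))*v(2) = (24*(-11))*(139/20 + I/10) = -264*(139/20 + I/10) = -9174/5 - 132*I/5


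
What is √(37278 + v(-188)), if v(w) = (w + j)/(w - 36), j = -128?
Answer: √29227058/28 ≈ 193.08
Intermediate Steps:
v(w) = (-128 + w)/(-36 + w) (v(w) = (w - 128)/(w - 36) = (-128 + w)/(-36 + w))
√(37278 + v(-188)) = √(37278 + (-128 - 188)/(-36 - 188)) = √(37278 - 316/(-224)) = √(37278 - 1/224*(-316)) = √(37278 + 79/56) = √(2087647/56) = √29227058/28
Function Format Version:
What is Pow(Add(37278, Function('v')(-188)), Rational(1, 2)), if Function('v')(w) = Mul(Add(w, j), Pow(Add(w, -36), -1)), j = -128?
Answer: Mul(Rational(1, 28), Pow(29227058, Rational(1, 2))) ≈ 193.08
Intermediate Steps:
Function('v')(w) = Mul(Pow(Add(-36, w), -1), Add(-128, w)) (Function('v')(w) = Mul(Add(w, -128), Pow(Add(w, -36), -1)) = Mul(Add(-128, w), Pow(Add(-36, w), -1)) = Mul(Pow(Add(-36, w), -1), Add(-128, w)))
Pow(Add(37278, Function('v')(-188)), Rational(1, 2)) = Pow(Add(37278, Mul(Pow(Add(-36, -188), -1), Add(-128, -188))), Rational(1, 2)) = Pow(Add(37278, Mul(Pow(-224, -1), -316)), Rational(1, 2)) = Pow(Add(37278, Mul(Rational(-1, 224), -316)), Rational(1, 2)) = Pow(Add(37278, Rational(79, 56)), Rational(1, 2)) = Pow(Rational(2087647, 56), Rational(1, 2)) = Mul(Rational(1, 28), Pow(29227058, Rational(1, 2)))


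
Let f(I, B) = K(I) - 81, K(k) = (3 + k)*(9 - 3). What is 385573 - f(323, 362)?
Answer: 383698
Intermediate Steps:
K(k) = 18 + 6*k (K(k) = (3 + k)*6 = 18 + 6*k)
f(I, B) = -63 + 6*I (f(I, B) = (18 + 6*I) - 81 = -63 + 6*I)
385573 - f(323, 362) = 385573 - (-63 + 6*323) = 385573 - (-63 + 1938) = 385573 - 1*1875 = 385573 - 1875 = 383698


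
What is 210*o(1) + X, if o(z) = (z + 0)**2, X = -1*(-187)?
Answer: 397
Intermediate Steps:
X = 187
o(z) = z**2
210*o(1) + X = 210*1**2 + 187 = 210*1 + 187 = 210 + 187 = 397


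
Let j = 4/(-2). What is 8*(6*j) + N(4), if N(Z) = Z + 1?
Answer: -91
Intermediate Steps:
N(Z) = 1 + Z
j = -2 (j = 4*(-1/2) = -2)
8*(6*j) + N(4) = 8*(6*(-2)) + (1 + 4) = 8*(-12) + 5 = -96 + 5 = -91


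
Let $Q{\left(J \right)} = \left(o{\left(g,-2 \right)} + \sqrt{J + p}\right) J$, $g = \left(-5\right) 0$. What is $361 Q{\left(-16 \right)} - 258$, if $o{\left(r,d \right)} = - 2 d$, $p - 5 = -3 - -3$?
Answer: $-23362 - 5776 i \sqrt{11} \approx -23362.0 - 19157.0 i$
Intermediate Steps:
$g = 0$
$p = 5$ ($p = 5 - 0 = 5 + \left(-3 + 3\right) = 5 + 0 = 5$)
$Q{\left(J \right)} = J \left(4 + \sqrt{5 + J}\right)$ ($Q{\left(J \right)} = \left(\left(-2\right) \left(-2\right) + \sqrt{J + 5}\right) J = \left(4 + \sqrt{5 + J}\right) J = J \left(4 + \sqrt{5 + J}\right)$)
$361 Q{\left(-16 \right)} - 258 = 361 \left(- 16 \left(4 + \sqrt{5 - 16}\right)\right) - 258 = 361 \left(- 16 \left(4 + \sqrt{-11}\right)\right) - 258 = 361 \left(- 16 \left(4 + i \sqrt{11}\right)\right) - 258 = 361 \left(-64 - 16 i \sqrt{11}\right) - 258 = \left(-23104 - 5776 i \sqrt{11}\right) - 258 = -23362 - 5776 i \sqrt{11}$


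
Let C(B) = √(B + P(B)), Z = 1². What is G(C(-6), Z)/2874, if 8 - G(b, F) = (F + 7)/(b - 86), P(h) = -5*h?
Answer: 2486/882797 + 2*√6/2648391 ≈ 0.0028179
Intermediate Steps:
Z = 1
C(B) = 2*√(-B) (C(B) = √(B - 5*B) = √(-4*B) = 2*√(-B))
G(b, F) = 8 - (7 + F)/(-86 + b) (G(b, F) = 8 - (F + 7)/(b - 86) = 8 - (7 + F)/(-86 + b))
G(C(-6), Z)/2874 = ((-695 - 1*1 + 8*(2*√(-1*(-6))))/(-86 + 2*√(-1*(-6))))/2874 = ((-695 - 1 + 8*(2*√6))/(-86 + 2*√6))*(1/2874) = ((-695 - 1 + 16*√6)/(-86 + 2*√6))*(1/2874) = ((-696 + 16*√6)/(-86 + 2*√6))*(1/2874) = (-696 + 16*√6)/(2874*(-86 + 2*√6))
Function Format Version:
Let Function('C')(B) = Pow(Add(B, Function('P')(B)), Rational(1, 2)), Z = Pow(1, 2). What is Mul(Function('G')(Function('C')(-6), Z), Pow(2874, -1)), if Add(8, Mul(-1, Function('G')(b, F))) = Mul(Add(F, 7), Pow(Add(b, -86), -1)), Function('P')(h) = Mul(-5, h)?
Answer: Add(Rational(2486, 882797), Mul(Rational(2, 2648391), Pow(6, Rational(1, 2)))) ≈ 0.0028179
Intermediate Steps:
Z = 1
Function('C')(B) = Mul(2, Pow(Mul(-1, B), Rational(1, 2))) (Function('C')(B) = Pow(Add(B, Mul(-5, B)), Rational(1, 2)) = Pow(Mul(-4, B), Rational(1, 2)) = Mul(2, Pow(Mul(-1, B), Rational(1, 2))))
Function('G')(b, F) = Add(8, Mul(-1, Pow(Add(-86, b), -1), Add(7, F))) (Function('G')(b, F) = Add(8, Mul(-1, Mul(Add(F, 7), Pow(Add(b, -86), -1)))) = Add(8, Mul(-1, Mul(Add(7, F), Pow(Add(-86, b), -1)))) = Add(8, Mul(-1, Mul(Pow(Add(-86, b), -1), Add(7, F)))) = Add(8, Mul(-1, Pow(Add(-86, b), -1), Add(7, F))))
Mul(Function('G')(Function('C')(-6), Z), Pow(2874, -1)) = Mul(Mul(Pow(Add(-86, Mul(2, Pow(Mul(-1, -6), Rational(1, 2)))), -1), Add(-695, Mul(-1, 1), Mul(8, Mul(2, Pow(Mul(-1, -6), Rational(1, 2)))))), Pow(2874, -1)) = Mul(Mul(Pow(Add(-86, Mul(2, Pow(6, Rational(1, 2)))), -1), Add(-695, -1, Mul(8, Mul(2, Pow(6, Rational(1, 2)))))), Rational(1, 2874)) = Mul(Mul(Pow(Add(-86, Mul(2, Pow(6, Rational(1, 2)))), -1), Add(-695, -1, Mul(16, Pow(6, Rational(1, 2))))), Rational(1, 2874)) = Mul(Mul(Pow(Add(-86, Mul(2, Pow(6, Rational(1, 2)))), -1), Add(-696, Mul(16, Pow(6, Rational(1, 2))))), Rational(1, 2874)) = Mul(Rational(1, 2874), Pow(Add(-86, Mul(2, Pow(6, Rational(1, 2)))), -1), Add(-696, Mul(16, Pow(6, Rational(1, 2)))))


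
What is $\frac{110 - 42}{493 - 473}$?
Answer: $\frac{17}{5} \approx 3.4$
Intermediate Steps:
$\frac{110 - 42}{493 - 473} = \frac{110 - 42}{20} = 68 \cdot \frac{1}{20} = \frac{17}{5}$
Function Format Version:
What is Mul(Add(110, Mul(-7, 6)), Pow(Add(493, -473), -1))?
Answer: Rational(17, 5) ≈ 3.4000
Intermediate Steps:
Mul(Add(110, Mul(-7, 6)), Pow(Add(493, -473), -1)) = Mul(Add(110, -42), Pow(20, -1)) = Mul(68, Rational(1, 20)) = Rational(17, 5)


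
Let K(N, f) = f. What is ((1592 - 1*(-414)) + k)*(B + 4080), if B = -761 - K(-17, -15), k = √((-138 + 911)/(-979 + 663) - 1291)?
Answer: 6688004 + 1667*I*√32289591/79 ≈ 6.688e+6 + 1.1991e+5*I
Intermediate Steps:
k = I*√32289591/158 (k = √(773/(-316) - 1291) = √(773*(-1/316) - 1291) = √(-773/316 - 1291) = √(-408729/316) = I*√32289591/158 ≈ 35.965*I)
B = -746 (B = -761 - 1*(-15) = -761 + 15 = -746)
((1592 - 1*(-414)) + k)*(B + 4080) = ((1592 - 1*(-414)) + I*√32289591/158)*(-746 + 4080) = ((1592 + 414) + I*√32289591/158)*3334 = (2006 + I*√32289591/158)*3334 = 6688004 + 1667*I*√32289591/79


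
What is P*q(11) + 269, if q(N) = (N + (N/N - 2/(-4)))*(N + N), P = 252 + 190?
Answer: 121819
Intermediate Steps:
P = 442
q(N) = 2*N*(3/2 + N) (q(N) = (N + (1 - 2*(-¼)))*(2*N) = (N + (1 + ½))*(2*N) = (N + 3/2)*(2*N) = (3/2 + N)*(2*N) = 2*N*(3/2 + N))
P*q(11) + 269 = 442*(11*(3 + 2*11)) + 269 = 442*(11*(3 + 22)) + 269 = 442*(11*25) + 269 = 442*275 + 269 = 121550 + 269 = 121819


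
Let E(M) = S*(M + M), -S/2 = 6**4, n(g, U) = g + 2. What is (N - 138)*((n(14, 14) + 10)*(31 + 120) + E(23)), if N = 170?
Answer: -3689792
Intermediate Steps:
n(g, U) = 2 + g
S = -2592 (S = -2*6**4 = -2*1296 = -2592)
E(M) = -5184*M (E(M) = -2592*(M + M) = -5184*M)
(N - 138)*((n(14, 14) + 10)*(31 + 120) + E(23)) = (170 - 138)*(((2 + 14) + 10)*(31 + 120) - 5184*23) = 32*((16 + 10)*151 - 119232) = 32*(26*151 - 119232) = 32*(3926 - 119232) = 32*(-115306) = -3689792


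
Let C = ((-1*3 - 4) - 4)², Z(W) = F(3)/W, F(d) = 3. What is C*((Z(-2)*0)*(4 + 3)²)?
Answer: 0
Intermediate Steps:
Z(W) = 3/W
C = 121 (C = ((-3 - 4) - 4)² = (-7 - 4)² = (-11)² = 121)
C*((Z(-2)*0)*(4 + 3)²) = 121*(((3/(-2))*0)*(4 + 3)²) = 121*(((3*(-½))*0)*7²) = 121*(-3/2*0*49) = 121*(0*49) = 121*0 = 0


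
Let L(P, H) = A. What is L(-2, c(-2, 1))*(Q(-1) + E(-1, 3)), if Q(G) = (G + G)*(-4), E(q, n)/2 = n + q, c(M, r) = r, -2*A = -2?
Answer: 12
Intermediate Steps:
A = 1 (A = -½*(-2) = 1)
E(q, n) = 2*n + 2*q (E(q, n) = 2*(n + q) = 2*n + 2*q)
L(P, H) = 1
Q(G) = -8*G (Q(G) = (2*G)*(-4) = -8*G)
L(-2, c(-2, 1))*(Q(-1) + E(-1, 3)) = 1*(-8*(-1) + (2*3 + 2*(-1))) = 1*(8 + (6 - 2)) = 1*(8 + 4) = 1*12 = 12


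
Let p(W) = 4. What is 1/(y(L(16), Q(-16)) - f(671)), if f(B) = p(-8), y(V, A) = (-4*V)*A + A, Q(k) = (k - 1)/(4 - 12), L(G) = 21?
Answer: -8/1443 ≈ -0.0055440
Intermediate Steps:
Q(k) = 1/8 - k/8 (Q(k) = (-1 + k)/(-8) = (-1 + k)*(-1/8) = 1/8 - k/8)
y(V, A) = A - 4*A*V (y(V, A) = -4*A*V + A = A - 4*A*V)
f(B) = 4
1/(y(L(16), Q(-16)) - f(671)) = 1/((1/8 - 1/8*(-16))*(1 - 4*21) - 1*4) = 1/((1/8 + 2)*(1 - 84) - 4) = 1/((17/8)*(-83) - 4) = 1/(-1411/8 - 4) = 1/(-1443/8) = -8/1443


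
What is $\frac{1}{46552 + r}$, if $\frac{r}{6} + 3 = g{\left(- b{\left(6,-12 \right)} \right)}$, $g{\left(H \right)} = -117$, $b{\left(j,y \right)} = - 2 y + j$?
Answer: $\frac{1}{45832} \approx 2.1819 \cdot 10^{-5}$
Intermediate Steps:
$b{\left(j,y \right)} = j - 2 y$
$r = -720$ ($r = -18 + 6 \left(-117\right) = -18 - 702 = -720$)
$\frac{1}{46552 + r} = \frac{1}{46552 - 720} = \frac{1}{45832}$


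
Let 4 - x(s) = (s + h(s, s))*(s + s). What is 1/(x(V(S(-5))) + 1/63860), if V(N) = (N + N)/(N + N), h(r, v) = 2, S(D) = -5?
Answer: -63860/127719 ≈ -0.50000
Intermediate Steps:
V(N) = 1 (V(N) = (2*N)/((2*N)) = (2*N)*(1/(2*N)) = 1)
x(s) = 4 - 2*s*(2 + s) (x(s) = 4 - (s + 2)*(s + s) = 4 - (2 + s)*2*s = 4 - 2*s*(2 + s))
1/(x(V(S(-5))) + 1/63860) = 1/((4 - 4*1 - 2*1**2) + 1/63860) = 1/((4 - 4 - 2*1) + 1/63860) = 1/((4 - 4 - 2) + 1/63860) = 1/(-2 + 1/63860) = 1/(-127719/63860) = -63860/127719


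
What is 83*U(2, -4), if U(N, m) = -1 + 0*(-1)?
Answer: -83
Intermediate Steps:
U(N, m) = -1 (U(N, m) = -1 + 0 = -1)
83*U(2, -4) = 83*(-1) = -83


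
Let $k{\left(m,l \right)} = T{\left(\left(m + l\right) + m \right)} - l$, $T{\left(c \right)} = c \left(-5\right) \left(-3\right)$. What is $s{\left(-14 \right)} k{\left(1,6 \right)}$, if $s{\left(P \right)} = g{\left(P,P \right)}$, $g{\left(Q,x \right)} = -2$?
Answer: $-228$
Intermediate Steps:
$T{\left(c \right)} = 15 c$ ($T{\left(c \right)} = - 5 c \left(-3\right) = 15 c$)
$s{\left(P \right)} = -2$
$k{\left(m,l \right)} = 14 l + 30 m$ ($k{\left(m,l \right)} = 15 \left(\left(m + l\right) + m\right) - l = 15 \left(\left(l + m\right) + m\right) - l = 15 \left(l + 2 m\right) - l = \left(15 l + 30 m\right) - l = 14 l + 30 m$)
$s{\left(-14 \right)} k{\left(1,6 \right)} = - 2 \left(14 \cdot 6 + 30 \cdot 1\right) = - 2 \left(84 + 30\right) = \left(-2\right) 114 = -228$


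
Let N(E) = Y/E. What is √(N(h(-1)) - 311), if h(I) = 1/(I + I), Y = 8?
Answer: I*√327 ≈ 18.083*I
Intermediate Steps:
h(I) = 1/(2*I)
N(E) = 8/E
√(N(h(-1)) - 311) = √(8/(((½)/(-1))) - 311) = √(8/(((½)*(-1))) - 311) = √(8/(-½) - 311) = √(8*(-2) - 311) = √(-16 - 311) = √(-327) = I*√327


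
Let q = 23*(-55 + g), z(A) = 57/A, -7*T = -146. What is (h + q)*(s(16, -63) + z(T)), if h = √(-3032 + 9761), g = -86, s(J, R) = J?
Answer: -8869605/146 + 2735*√6729/146 ≈ -59214.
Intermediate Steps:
T = 146/7 (T = -⅐*(-146) = 146/7 ≈ 20.857)
h = √6729 ≈ 82.031
q = -3243 (q = 23*(-55 - 86) = 23*(-141) = -3243)
(h + q)*(s(16, -63) + z(T)) = (√6729 - 3243)*(16 + 57/(146/7)) = (-3243 + √6729)*(16 + 57*(7/146)) = (-3243 + √6729)*(16 + 399/146) = (-3243 + √6729)*(2735/146) = -8869605/146 + 2735*√6729/146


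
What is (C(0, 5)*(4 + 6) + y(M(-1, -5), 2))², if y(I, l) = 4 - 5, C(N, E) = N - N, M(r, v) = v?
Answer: 1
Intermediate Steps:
C(N, E) = 0
y(I, l) = -1
(C(0, 5)*(4 + 6) + y(M(-1, -5), 2))² = (0*(4 + 6) - 1)² = (0*10 - 1)² = (0 - 1)² = (-1)² = 1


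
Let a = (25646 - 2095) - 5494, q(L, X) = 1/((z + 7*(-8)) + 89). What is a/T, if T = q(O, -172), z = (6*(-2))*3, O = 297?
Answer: -54171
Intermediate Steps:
z = -36 (z = -12*3 = -36)
q(L, X) = -⅓ (q(L, X) = 1/((-36 + 7*(-8)) + 89) = 1/((-36 - 56) + 89) = 1/(-92 + 89) = 1/(-3) = -⅓)
a = 18057 (a = 23551 - 5494 = 18057)
T = -⅓ ≈ -0.33333
a/T = 18057/(-⅓) = 18057*(-3) = -54171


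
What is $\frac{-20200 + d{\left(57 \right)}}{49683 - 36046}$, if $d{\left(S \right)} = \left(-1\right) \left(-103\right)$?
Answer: $- \frac{20097}{13637} \approx -1.4737$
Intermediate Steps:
$d{\left(S \right)} = 103$
$\frac{-20200 + d{\left(57 \right)}}{49683 - 36046} = \frac{-20200 + 103}{49683 - 36046} = - \frac{20097}{13637}$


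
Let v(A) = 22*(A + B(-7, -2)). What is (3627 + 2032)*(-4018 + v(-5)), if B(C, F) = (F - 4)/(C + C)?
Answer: -163148970/7 ≈ -2.3307e+7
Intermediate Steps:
B(C, F) = (-4 + F)/(2*C) (B(C, F) = (-4 + F)/((2*C)) = (-4 + F)*(1/(2*C)) = (-4 + F)/(2*C))
v(A) = 66/7 + 22*A (v(A) = 22*(A + (½)*(-4 - 2)/(-7)) = 22*(A + (½)*(-⅐)*(-6)) = 22*(A + 3/7) = 22*(3/7 + A) = 66/7 + 22*A)
(3627 + 2032)*(-4018 + v(-5)) = (3627 + 2032)*(-4018 + (66/7 + 22*(-5))) = 5659*(-4018 + (66/7 - 110)) = 5659*(-4018 - 704/7) = 5659*(-28830/7) = -163148970/7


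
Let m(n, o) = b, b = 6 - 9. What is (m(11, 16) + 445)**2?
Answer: 195364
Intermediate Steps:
b = -3
m(n, o) = -3
(m(11, 16) + 445)**2 = (-3 + 445)**2 = 442**2 = 195364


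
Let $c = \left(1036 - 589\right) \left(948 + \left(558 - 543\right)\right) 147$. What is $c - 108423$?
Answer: $63169344$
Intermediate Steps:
$c = 63277767$ ($c = 447 \left(948 + 15\right) 147 = 447 \cdot 963 \cdot 147 = 430461 \cdot 147 = 63277767$)
$c - 108423 = 63277767 - 108423 = 63169344$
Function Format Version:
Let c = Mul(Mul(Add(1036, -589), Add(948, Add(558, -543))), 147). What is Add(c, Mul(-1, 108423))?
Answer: 63169344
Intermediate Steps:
c = 63277767 (c = Mul(Mul(447, Add(948, 15)), 147) = Mul(Mul(447, 963), 147) = Mul(430461, 147) = 63277767)
Add(c, Mul(-1, 108423)) = Add(63277767, Mul(-1, 108423)) = Add(63277767, -108423) = 63169344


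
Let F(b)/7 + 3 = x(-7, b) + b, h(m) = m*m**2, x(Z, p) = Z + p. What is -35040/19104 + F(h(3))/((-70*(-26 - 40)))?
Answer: -5276/2985 ≈ -1.7675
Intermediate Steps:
h(m) = m**3
F(b) = -70 + 14*b (F(b) = -21 + 7*((-7 + b) + b) = -21 + 7*(-7 + 2*b) = -21 + (-49 + 14*b) = -70 + 14*b)
-35040/19104 + F(h(3))/((-70*(-26 - 40))) = -35040/19104 + (-70 + 14*3**3)/((-70*(-26 - 40))) = -35040*1/19104 + (-70 + 14*27)/((-70*(-66))) = -365/199 + (-70 + 378)/4620 = -365/199 + 308*(1/4620) = -365/199 + 1/15 = -5276/2985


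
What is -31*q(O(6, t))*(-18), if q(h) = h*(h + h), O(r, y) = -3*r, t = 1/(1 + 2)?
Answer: 361584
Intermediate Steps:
t = 1/3 ≈ 0.33333
q(h) = 2*h**2 (q(h) = h*(2*h) = 2*h**2)
-31*q(O(6, t))*(-18) = -62*(-3*6)**2*(-18) = -62*(-18)**2*(-18) = -62*324*(-18) = -31*648*(-18) = -20088*(-18) = 361584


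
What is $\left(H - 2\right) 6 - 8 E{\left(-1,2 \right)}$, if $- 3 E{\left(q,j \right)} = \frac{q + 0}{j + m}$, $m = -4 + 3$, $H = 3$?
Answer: $\frac{10}{3} \approx 3.3333$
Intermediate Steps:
$m = -1$
$E{\left(q,j \right)} = - \frac{q}{3 \left(-1 + j\right)}$ ($E{\left(q,j \right)} = - \frac{\left(q + 0\right) \frac{1}{j - 1}}{3} = - \frac{q \frac{1}{-1 + j}}{3} = - \frac{q}{3 \left(-1 + j\right)}$)
$\left(H - 2\right) 6 - 8 E{\left(-1,2 \right)} = \left(3 - 2\right) 6 - 8 \left(\left(-1\right) \left(-1\right) \frac{1}{-3 + 3 \cdot 2}\right) = 1 \cdot 6 - 8 \left(\left(-1\right) \left(-1\right) \frac{1}{-3 + 6}\right) = 6 - 8 \left(\left(-1\right) \left(-1\right) \frac{1}{3}\right) = 6 - \frac{8}{3} = \frac{10}{3}$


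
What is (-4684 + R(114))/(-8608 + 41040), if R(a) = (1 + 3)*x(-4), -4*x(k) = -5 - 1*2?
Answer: -4677/32432 ≈ -0.14421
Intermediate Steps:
x(k) = 7/4 (x(k) = -(-5 - 1*2)/4 = -(-5 - 2)/4 = -¼*(-7) = 7/4)
R(a) = 7 (R(a) = (1 + 3)*(7/4) = 4*(7/4) = 7)
(-4684 + R(114))/(-8608 + 41040) = (-4684 + 7)/(-8608 + 41040) = -4677/32432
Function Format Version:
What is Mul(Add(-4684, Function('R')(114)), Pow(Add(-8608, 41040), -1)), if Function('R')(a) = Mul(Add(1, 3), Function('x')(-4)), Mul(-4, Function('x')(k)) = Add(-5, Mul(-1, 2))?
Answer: Rational(-4677, 32432) ≈ -0.14421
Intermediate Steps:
Function('x')(k) = Rational(7, 4) (Function('x')(k) = Mul(Rational(-1, 4), Add(-5, Mul(-1, 2))) = Mul(Rational(-1, 4), Add(-5, -2)) = Mul(Rational(-1, 4), -7) = Rational(7, 4))
Function('R')(a) = 7 (Function('R')(a) = Mul(Add(1, 3), Rational(7, 4)) = Mul(4, Rational(7, 4)) = 7)
Mul(Add(-4684, Function('R')(114)), Pow(Add(-8608, 41040), -1)) = Mul(Add(-4684, 7), Pow(Add(-8608, 41040), -1)) = Mul(-4677, Pow(32432, -1)) = Mul(-4677, Rational(1, 32432)) = Rational(-4677, 32432)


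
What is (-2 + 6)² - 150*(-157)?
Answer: 23566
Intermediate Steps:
(-2 + 6)² - 150*(-157) = 4² + 23550 = 16 + 23550 = 23566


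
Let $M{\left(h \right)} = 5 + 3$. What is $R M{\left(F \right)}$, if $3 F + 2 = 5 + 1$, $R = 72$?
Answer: $576$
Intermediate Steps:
$F = \frac{4}{3}$ ($F = - \frac{2}{3} + \frac{5 + 1}{3} = - \frac{2}{3} + \frac{1}{3} \cdot 6 = - \frac{2}{3} + 2 = \frac{4}{3} \approx 1.3333$)
$M{\left(h \right)} = 8$
$R M{\left(F \right)} = 72 \cdot 8 = 576$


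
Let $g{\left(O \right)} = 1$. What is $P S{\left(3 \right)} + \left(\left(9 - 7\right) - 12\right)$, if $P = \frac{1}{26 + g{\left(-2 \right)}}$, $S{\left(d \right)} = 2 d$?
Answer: $- \frac{88}{9} \approx -9.7778$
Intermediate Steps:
$P = \frac{1}{27}$ ($P = \frac{1}{26 + 1} = \frac{1}{27} \approx 0.037037$)
$P S{\left(3 \right)} + \left(\left(9 - 7\right) - 12\right) = \frac{2 \cdot 3}{27} + \left(\left(9 - 7\right) - 12\right) = \frac{1}{27} \cdot 6 + \left(2 - 12\right) = \frac{2}{9} - 10 = - \frac{88}{9}$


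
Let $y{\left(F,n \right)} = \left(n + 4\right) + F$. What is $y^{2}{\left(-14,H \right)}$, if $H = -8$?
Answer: $324$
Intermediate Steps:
$y{\left(F,n \right)} = 4 + F + n$ ($y{\left(F,n \right)} = \left(4 + n\right) + F = 4 + F + n$)
$y^{2}{\left(-14,H \right)} = \left(4 - 14 - 8\right)^{2} = \left(-18\right)^{2} = 324$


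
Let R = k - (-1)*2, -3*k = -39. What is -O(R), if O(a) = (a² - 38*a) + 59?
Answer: 286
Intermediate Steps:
k = 13 (k = -⅓*(-39) = 13)
R = 15 (R = 13 - (-1)*2 = 13 - 1*(-2) = 13 + 2 = 15)
O(a) = 59 + a² - 38*a
-O(R) = -(59 + 15² - 38*15) = -(59 + 225 - 570) = -1*(-286) = 286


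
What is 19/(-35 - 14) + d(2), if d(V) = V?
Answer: 79/49 ≈ 1.6122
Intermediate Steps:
19/(-35 - 14) + d(2) = 19/(-35 - 14) + 2 = 19/(-49) + 2 = 19*(-1/49) + 2 = -19/49 + 2 = 79/49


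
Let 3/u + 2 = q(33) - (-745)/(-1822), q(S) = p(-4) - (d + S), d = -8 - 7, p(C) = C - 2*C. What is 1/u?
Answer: -29897/5466 ≈ -5.4696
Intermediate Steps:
p(C) = -C
d = -15
q(S) = 19 - S (q(S) = -1*(-4) - (-15 + S) = 4 + (15 - S) = 19 - S)
u = -5466/29897 (u = 3/(-2 + ((19 - 1*33) - (-745)/(-1822))) = 3/(-2 + ((19 - 33) - (-745)*(-1)/1822)) = 3/(-2 + (-14 - 1*745/1822)) = 3/(-2 + (-14 - 745/1822)) = 3/(-2 - 26253/1822) = 3/(-29897/1822) = 3*(-1822/29897) = -5466/29897 ≈ -0.18283)
1/u = 1/(-5466/29897) = -29897/5466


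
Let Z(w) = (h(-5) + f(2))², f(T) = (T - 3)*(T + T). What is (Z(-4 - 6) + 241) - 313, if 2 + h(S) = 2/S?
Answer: -776/25 ≈ -31.040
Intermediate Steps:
h(S) = -2 + 2/S
f(T) = 2*T*(-3 + T) (f(T) = (-3 + T)*(2*T) = 2*T*(-3 + T))
Z(w) = 1024/25 (Z(w) = ((-2 + 2/(-5)) + 2*2*(-3 + 2))² = ((-2 + 2*(-⅕)) + 2*2*(-1))² = ((-2 - ⅖) - 4)² = (-12/5 - 4)² = (-32/5)² = 1024/25)
(Z(-4 - 6) + 241) - 313 = (1024/25 + 241) - 313 = 7049/25 - 313 = -776/25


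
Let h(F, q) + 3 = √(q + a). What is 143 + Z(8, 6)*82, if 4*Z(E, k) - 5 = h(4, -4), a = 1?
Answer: 184 + 41*I*√3/2 ≈ 184.0 + 35.507*I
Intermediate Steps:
h(F, q) = -3 + √(1 + q) (h(F, q) = -3 + √(q + 1) = -3 + √(1 + q))
Z(E, k) = ½ + I*√3/4 (Z(E, k) = 5/4 + (-3 + √(1 - 4))/4 = 5/4 + (-3 + √(-3))/4 = 5/4 + (-3 + I*√3)/4 = 5/4 + (-¾ + I*√3/4) = ½ + I*√3/4)
143 + Z(8, 6)*82 = 143 + (½ + I*√3/4)*82 = 143 + (41 + 41*I*√3/2) = 184 + 41*I*√3/2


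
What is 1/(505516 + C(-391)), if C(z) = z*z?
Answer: 1/658397 ≈ 1.5188e-6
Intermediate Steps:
C(z) = z²
1/(505516 + C(-391)) = 1/(505516 + (-391)²) = 1/(505516 + 152881) = 1/658397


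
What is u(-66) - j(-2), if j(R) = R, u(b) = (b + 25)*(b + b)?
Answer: 5414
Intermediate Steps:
u(b) = 2*b*(25 + b) (u(b) = (25 + b)*(2*b) = 2*b*(25 + b))
u(-66) - j(-2) = 2*(-66)*(25 - 66) - 1*(-2) = 2*(-66)*(-41) + 2 = 5412 + 2 = 5414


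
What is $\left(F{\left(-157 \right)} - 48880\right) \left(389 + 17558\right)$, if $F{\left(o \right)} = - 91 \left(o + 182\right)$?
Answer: $-918078785$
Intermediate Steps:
$F{\left(o \right)} = -16562 - 91 o$ ($F{\left(o \right)} = - 91 \left(182 + o\right) = -16562 - 91 o$)
$\left(F{\left(-157 \right)} - 48880\right) \left(389 + 17558\right) = \left(\left(-16562 - -14287\right) - 48880\right) \left(389 + 17558\right) = \left(\left(-16562 + 14287\right) - 48880\right) 17947 = \left(-2275 - 48880\right) 17947 = \left(-51155\right) 17947 = -918078785$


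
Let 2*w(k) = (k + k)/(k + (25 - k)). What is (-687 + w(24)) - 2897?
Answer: -89576/25 ≈ -3583.0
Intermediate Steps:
w(k) = k/25 (w(k) = ((k + k)/(k + (25 - k)))/2 = ((2*k)/25)/2 = ((2*k)*(1/25))/2 = (2*k/25)/2 = k/25)
(-687 + w(24)) - 2897 = (-687 + (1/25)*24) - 2897 = (-687 + 24/25) - 2897 = -17151/25 - 2897 = -89576/25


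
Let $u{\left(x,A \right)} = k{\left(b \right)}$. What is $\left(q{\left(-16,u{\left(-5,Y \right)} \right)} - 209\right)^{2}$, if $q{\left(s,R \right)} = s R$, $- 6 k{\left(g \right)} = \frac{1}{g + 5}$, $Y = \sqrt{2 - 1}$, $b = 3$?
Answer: $\frac{391876}{9} \approx 43542.0$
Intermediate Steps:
$Y = 1$ ($Y = \sqrt{1} = 1$)
$k{\left(g \right)} = - \frac{1}{6 \left(5 + g\right)}$ ($k{\left(g \right)} = - \frac{1}{6 \left(g + 5\right)} = - \frac{1}{6 \left(5 + g\right)}$)
$u{\left(x,A \right)} = - \frac{1}{48}$ ($u{\left(x,A \right)} = - \frac{1}{30 + 6 \cdot 3} = - \frac{1}{30 + 18} = - \frac{1}{48}$)
$q{\left(s,R \right)} = R s$
$\left(q{\left(-16,u{\left(-5,Y \right)} \right)} - 209\right)^{2} = \left(\left(- \frac{1}{48}\right) \left(-16\right) - 209\right)^{2} = \left(\frac{1}{3} - 209\right)^{2} = \left(- \frac{626}{3}\right)^{2} = \frac{391876}{9}$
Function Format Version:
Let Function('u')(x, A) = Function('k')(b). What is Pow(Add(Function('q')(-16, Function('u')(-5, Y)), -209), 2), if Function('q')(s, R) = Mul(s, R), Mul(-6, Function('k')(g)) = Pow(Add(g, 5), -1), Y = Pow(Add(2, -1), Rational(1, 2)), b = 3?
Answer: Rational(391876, 9) ≈ 43542.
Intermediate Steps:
Y = 1 (Y = Pow(1, Rational(1, 2)) = 1)
Function('k')(g) = Mul(Rational(-1, 6), Pow(Add(5, g), -1)) (Function('k')(g) = Mul(Rational(-1, 6), Pow(Add(g, 5), -1)) = Mul(Rational(-1, 6), Pow(Add(5, g), -1)))
Function('u')(x, A) = Rational(-1, 48) (Function('u')(x, A) = Mul(-1, Pow(Add(30, Mul(6, 3)), -1)) = Mul(-1, Pow(Add(30, 18), -1)) = Mul(-1, Pow(48, -1)) = Mul(-1, Rational(1, 48)) = Rational(-1, 48))
Function('q')(s, R) = Mul(R, s)
Pow(Add(Function('q')(-16, Function('u')(-5, Y)), -209), 2) = Pow(Add(Mul(Rational(-1, 48), -16), -209), 2) = Pow(Add(Rational(1, 3), -209), 2) = Pow(Rational(-626, 3), 2) = Rational(391876, 9)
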